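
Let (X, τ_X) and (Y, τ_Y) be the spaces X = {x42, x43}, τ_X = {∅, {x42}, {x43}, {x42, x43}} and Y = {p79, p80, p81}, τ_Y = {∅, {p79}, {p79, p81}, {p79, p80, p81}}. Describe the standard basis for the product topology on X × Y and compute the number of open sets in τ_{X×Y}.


Basis B = {∅ × ∅, {x42} × {p79}, {x43} × {p79}, {x42} × {p79, p81}, {x42, x43} × {p79}, {x43} × {p79, p81}, {x42} × {p79, p80, p81}, {x43} × {p79, p80, p81}, {x42, x43} × {p79, p81}, {x42, x43} × {p79, p80, p81}}; |τ_{X×Y}| = 16.

Enumerate products U × V with U ∈ τ_X, V ∈ τ_Y (deduplicated):
  ∅ × ∅ = {} (∅)
  {x42} × {p79} = {(x42,p79)}
  {x43} × {p79} = {(x43,p79)}
  {x42} × {p79, p81} = {(x42,p79), (x42,p81)}
  {x42, x43} × {p79} = {(x42,p79), (x43,p79)}
  {x43} × {p79, p81} = {(x43,p79), (x43,p81)}
  {x42} × {p79, p80, p81} = {(x42,p79), (x42,p80), (x42,p81)}
  {x43} × {p79, p80, p81} = {(x43,p79), (x43,p80), (x43,p81)}
  {x42, x43} × {p79, p81} = {(x42,p79), (x42,p81), (x43,p79), (x43,p81)}
  {x42, x43} × {p79, p80, p81} = {(x42,p79), (x42,p80), (x42,p81), (x43,p79), (x43,p80), (x43,p81)}
These 10 distinct sets form the basis B.
Close under arbitrary unions to get τ_{X×Y}; counting gives |τ_{X×Y}| = 16.


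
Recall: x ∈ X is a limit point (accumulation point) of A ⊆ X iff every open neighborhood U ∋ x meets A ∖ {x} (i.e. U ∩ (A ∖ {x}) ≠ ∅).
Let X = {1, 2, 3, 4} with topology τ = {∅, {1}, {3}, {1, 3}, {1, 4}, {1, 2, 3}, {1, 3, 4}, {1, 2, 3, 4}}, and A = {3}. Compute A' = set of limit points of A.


A' = {2}

For each x ∈ X, list the open sets U ∈ τ with x ∈ U, then check whether U ∩ (A ∖ {x}) ≠ ∅ for every such U.
  x = 1: open {1} ∋ x has {1} ∩ (A ∖ {1}) = ∅, so x is NOT a limit point.
  x = 2: opens ∋ x are {1, 2, 3}, {1, 2, 3, 4}; each meets A ∖ {2}, so x IS a limit point.
  x = 3: open {3} ∋ x has {3} ∩ (A ∖ {3}) = ∅, so x is NOT a limit point.
  x = 4: open {1, 4} ∋ x has {1, 4} ∩ (A ∖ {4}) = ∅, so x is NOT a limit point.
Collecting: A' = {2}.


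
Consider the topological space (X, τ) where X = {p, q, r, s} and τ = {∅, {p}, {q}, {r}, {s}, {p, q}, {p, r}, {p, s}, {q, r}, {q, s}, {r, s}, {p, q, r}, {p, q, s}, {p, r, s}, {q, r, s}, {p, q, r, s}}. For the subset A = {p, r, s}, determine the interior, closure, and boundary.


int(A) = {p, r, s}, cl(A) = {p, r, s}, ∂A = ∅.

Closed sets in (X, τ) are complements of opens:
  closed(X, τ) = {∅, {p}, {q}, {r}, {s}, {p, q}, {p, r}, {p, s}, {q, r}, {q, s}, {r, s}, {p, q, r}, {p, q, s}, {p, r, s}, {q, r, s}, {p, q, r, s}}.
int(A) = ⋃ {U ∈ τ : U ⊆ A}. Opens contained in A: ∅, {p}, {r}, {s}, {p, r}, {p, s}, {r, s}, {p, r, s}.
Taking the union of these: int(A) = {p, r, s}.
cl(A) = ⋂ {C closed : A ⊆ C}. Closed sets containing A: {p, r, s}, {p, q, r, s}.
Intersecting these: cl(A) = {p, r, s}.
∂A = cl(A) ∖ int(A) = {p, r, s} ∖ {p, r, s} = ∅.


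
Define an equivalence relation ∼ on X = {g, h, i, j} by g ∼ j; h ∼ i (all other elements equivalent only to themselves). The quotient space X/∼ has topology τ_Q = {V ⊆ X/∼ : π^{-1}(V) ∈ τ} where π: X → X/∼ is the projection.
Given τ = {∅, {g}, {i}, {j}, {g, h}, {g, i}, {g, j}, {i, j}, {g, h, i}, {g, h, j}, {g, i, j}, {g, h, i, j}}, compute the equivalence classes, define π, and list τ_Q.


X/∼ = {[g=j], [h=i]}; |τ_Q| = 3.

Equivalence classes: [g=j], [h=i].
Quotient map π: X → X/∼ sends g ↦ [g=j], h ↦ [h=i], i ↦ [h=i], j ↦ [g=j].
For each subset V ⊆ X/∼, compute π^{-1}(V) ⊆ X and check whether π^{-1}(V) ∈ τ. V is open in τ_Q iff π^{-1}(V) ∈ τ.
  V = {}: π^{-1}(V) = ∅ ∈ τ ✓.
  V = {[g=j]}: π^{-1}(V) = {g, j} ∈ τ ✓.
  V = {[h=i]}: π^{-1}(V) = {h, i} ∉ τ ✗.
  V = {[g=j], [h=i]}: π^{-1}(V) = {g, h, i, j} ∈ τ ✓.
Open sets in the quotient: τ_Q = {{}, {[g=j]}, {[g=j], [h=i]}} (3 elements).


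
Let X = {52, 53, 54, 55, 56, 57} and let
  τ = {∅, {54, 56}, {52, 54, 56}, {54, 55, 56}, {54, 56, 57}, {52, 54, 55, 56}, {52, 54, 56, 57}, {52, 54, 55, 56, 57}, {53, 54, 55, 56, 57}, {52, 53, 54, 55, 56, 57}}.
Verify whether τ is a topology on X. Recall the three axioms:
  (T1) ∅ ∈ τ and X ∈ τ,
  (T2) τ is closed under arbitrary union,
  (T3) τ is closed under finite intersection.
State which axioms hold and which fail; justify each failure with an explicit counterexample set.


τ is NOT a topology on X.

Axiom (T1): ∅ ∈ τ? Yes; X ∈ τ? Yes.
Axiom (T2/T3): check pairwise unions and intersections of members of τ.
Counterexample for (T2): {54, 55, 56} ∪ {54, 56, 57} = {54, 55, 56, 57} ∉ τ. Therefore τ is NOT a topology.


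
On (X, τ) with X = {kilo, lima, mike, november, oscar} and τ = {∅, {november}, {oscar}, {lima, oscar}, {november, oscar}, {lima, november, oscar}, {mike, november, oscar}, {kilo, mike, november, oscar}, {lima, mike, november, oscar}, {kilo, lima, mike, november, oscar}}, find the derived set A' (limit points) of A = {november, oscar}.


A' = {kilo, lima, mike}

For each x ∈ X, list the open sets U ∈ τ with x ∈ U, then check whether U ∩ (A ∖ {x}) ≠ ∅ for every such U.
  x = kilo: opens ∋ x are {kilo, mike, november, oscar}, {kilo, lima, mike, november, oscar}; each meets A ∖ {kilo}, so x IS a limit point.
  x = lima: opens ∋ x are {lima, oscar}, {lima, november, oscar}, {lima, mike, november, oscar}, {kilo, lima, mike, november, oscar}; each meets A ∖ {lima}, so x IS a limit point.
  x = mike: opens ∋ x are {mike, november, oscar}, {kilo, mike, november, oscar}, {lima, mike, november, oscar}, {kilo, lima, mike, november, oscar}; each meets A ∖ {mike}, so x IS a limit point.
  x = november: open {november} ∋ x has {november} ∩ (A ∖ {november}) = ∅, so x is NOT a limit point.
  x = oscar: open {oscar} ∋ x has {oscar} ∩ (A ∖ {oscar}) = ∅, so x is NOT a limit point.
Collecting: A' = {kilo, lima, mike}.


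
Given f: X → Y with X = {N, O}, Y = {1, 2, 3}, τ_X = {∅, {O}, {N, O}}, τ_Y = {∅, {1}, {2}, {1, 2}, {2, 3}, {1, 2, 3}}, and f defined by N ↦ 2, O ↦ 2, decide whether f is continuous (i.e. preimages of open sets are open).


f IS continuous.

Compute f^{-1}(U) for each U ∈ τ_Y:
  U = ∅: f^{-1}(U) = ∅ ∈ τ_X ✓.
  U = {1}: f^{-1}(U) = ∅ ∈ τ_X ✓.
  U = {2}: f^{-1}(U) = {N, O} ∈ τ_X ✓.
  U = {1, 2}: f^{-1}(U) = {N, O} ∈ τ_X ✓.
  U = {2, 3}: f^{-1}(U) = {N, O} ∈ τ_X ✓.
  U = {1, 2, 3}: f^{-1}(U) = {N, O} ∈ τ_X ✓.
Every preimage lies in τ_X, so f IS continuous.


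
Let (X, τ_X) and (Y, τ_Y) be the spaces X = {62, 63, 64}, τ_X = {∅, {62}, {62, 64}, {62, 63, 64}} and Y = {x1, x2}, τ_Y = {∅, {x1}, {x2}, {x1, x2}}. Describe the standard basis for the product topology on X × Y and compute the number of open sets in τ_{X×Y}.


Basis B = {∅ × ∅, {62} × {x1}, {62} × {x2}, {62} × {x1, x2}, {62, 64} × {x1}, {62, 64} × {x2}, {62, 63, 64} × {x1}, {62, 63, 64} × {x2}, {62, 64} × {x1, x2}, {62, 63, 64} × {x1, x2}}; |τ_{X×Y}| = 16.

Enumerate products U × V with U ∈ τ_X, V ∈ τ_Y (deduplicated):
  ∅ × ∅ = {} (∅)
  {62} × {x1} = {(62,x1)}
  {62} × {x2} = {(62,x2)}
  {62} × {x1, x2} = {(62,x1), (62,x2)}
  {62, 64} × {x1} = {(62,x1), (64,x1)}
  {62, 64} × {x2} = {(62,x2), (64,x2)}
  {62, 63, 64} × {x1} = {(62,x1), (63,x1), (64,x1)}
  {62, 63, 64} × {x2} = {(62,x2), (63,x2), (64,x2)}
  {62, 64} × {x1, x2} = {(62,x1), (62,x2), (64,x1), (64,x2)}
  {62, 63, 64} × {x1, x2} = {(62,x1), (62,x2), (63,x1), (63,x2), (64,x1), (64,x2)}
These 10 distinct sets form the basis B.
Close under arbitrary unions to get τ_{X×Y}; counting gives |τ_{X×Y}| = 16.


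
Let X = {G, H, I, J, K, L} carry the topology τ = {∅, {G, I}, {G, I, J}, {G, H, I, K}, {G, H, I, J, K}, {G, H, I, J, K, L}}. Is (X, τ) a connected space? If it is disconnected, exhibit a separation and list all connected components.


(X, τ) is connected.

Find clopen sets (U ∈ τ with X ∖ U ∈ τ):
  U = ∅, X ∖ U = {G, H, I, J, K, L} — both open, so U is clopen.
  U = {G, H, I, J, K, L}, X ∖ U = ∅ — both open, so U is clopen.
Only trivial clopens (∅ and X) exist, so (X, τ) is connected.
Compute connected components by grouping points that agree on all clopens:
  component: {G, H, I, J, K, L}


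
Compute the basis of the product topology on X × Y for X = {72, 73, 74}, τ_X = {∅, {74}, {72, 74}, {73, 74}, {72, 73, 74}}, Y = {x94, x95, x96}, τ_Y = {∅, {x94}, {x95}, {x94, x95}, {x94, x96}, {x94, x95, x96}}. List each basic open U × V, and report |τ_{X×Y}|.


Basis B = {∅ × ∅, {74} × {x94}, {74} × {x95}, {72, 74} × {x94}, {72, 74} × {x95}, {73, 74} × {x94}, {73, 74} × {x95}, {74} × {x94, x95}, {74} × {x94, x96}, {72, 73, 74} × {x94}, {72, 73, 74} × {x95}, {74} × {x94, x95, x96}, {72, 74} × {x94, x95}, {72, 74} × {x94, x96}, {73, 74} × {x94, x95}, {73, 74} × {x94, x96}, {72, 74} × {x94, x95, x96}, {72, 73, 74} × {x94, x95}, {72, 73, 74} × {x94, x96}, {73, 74} × {x94, x95, x96}, {72, 73, 74} × {x94, x95, x96}}; |τ_{X×Y}| = 70.

Enumerate products U × V with U ∈ τ_X, V ∈ τ_Y (deduplicated):
  ∅ × ∅ = {} (∅)
  {74} × {x94} = {(74,x94)}
  {74} × {x95} = {(74,x95)}
  {72, 74} × {x94} = {(72,x94), (74,x94)}
  {72, 74} × {x95} = {(72,x95), (74,x95)}
  {73, 74} × {x94} = {(73,x94), (74,x94)}
  {73, 74} × {x95} = {(73,x95), (74,x95)}
  {74} × {x94, x95} = {(74,x94), (74,x95)}
  {74} × {x94, x96} = {(74,x94), (74,x96)}
  {72, 73, 74} × {x94} = {(72,x94), (73,x94), (74,x94)}
  {72, 73, 74} × {x95} = {(72,x95), (73,x95), (74,x95)}
  {74} × {x94, x95, x96} = {(74,x94), (74,x95), (74,x96)}
  {72, 74} × {x94, x95} = {(72,x94), (72,x95), (74,x94), (74,x95)}
  {72, 74} × {x94, x96} = {(72,x94), (72,x96), (74,x94), (74,x96)}
  {73, 74} × {x94, x95} = {(73,x94), (73,x95), (74,x94), (74,x95)}
  {73, 74} × {x94, x96} = {(73,x94), (73,x96), (74,x94), (74,x96)}
  {72, 74} × {x94, x95, x96} = {(72,x94), (72,x95), (72,x96), (74,x94), (74,x95), (74,x96)}
  {72, 73, 74} × {x94, x95} = {(72,x94), (72,x95), (73,x94), (73,x95), (74,x94), (74,x95)}
  {72, 73, 74} × {x94, x96} = {(72,x94), (72,x96), (73,x94), (73,x96), (74,x94), (74,x96)}
  {73, 74} × {x94, x95, x96} = {(73,x94), (73,x95), (73,x96), (74,x94), (74,x95), (74,x96)}
  {72, 73, 74} × {x94, x95, x96} = {(72,x94), (72,x95), (72,x96), (73,x94), (73,x95), (73,x96), (74,x94), (74,x95), (74,x96)}
These 21 distinct sets form the basis B.
Close under arbitrary unions to get τ_{X×Y}; counting gives |τ_{X×Y}| = 70.


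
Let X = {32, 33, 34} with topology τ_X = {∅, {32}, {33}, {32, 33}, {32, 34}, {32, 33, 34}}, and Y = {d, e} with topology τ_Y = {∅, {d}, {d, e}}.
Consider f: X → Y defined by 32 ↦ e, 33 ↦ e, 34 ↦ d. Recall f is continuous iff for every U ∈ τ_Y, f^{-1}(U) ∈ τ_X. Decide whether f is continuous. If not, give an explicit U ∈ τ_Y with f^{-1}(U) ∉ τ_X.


f is NOT continuous.

Compute f^{-1}(U) for each U ∈ τ_Y:
  U = ∅: f^{-1}(U) = ∅ ∈ τ_X ✓.
  U = {d}: f^{-1}(U) = {34} ∉ τ_X ✗.
  U = {d, e}: f^{-1}(U) = {32, 33, 34} ∈ τ_X ✓.
Found U = {d} with f^{-1}(U) = {34} not in τ_X. Therefore f is NOT continuous.


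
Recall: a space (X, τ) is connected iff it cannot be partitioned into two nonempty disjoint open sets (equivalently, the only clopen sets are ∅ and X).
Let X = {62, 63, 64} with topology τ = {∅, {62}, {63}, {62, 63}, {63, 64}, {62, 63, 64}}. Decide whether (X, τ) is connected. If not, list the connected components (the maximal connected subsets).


(X, τ) is disconnected; components = [{62}, {63, 64}].

Find clopen sets (U ∈ τ with X ∖ U ∈ τ):
  U = ∅, X ∖ U = {62, 63, 64} — both open, so U is clopen.
  U = {62}, X ∖ U = {63, 64} — both open, so U is clopen.
  U = {63, 64}, X ∖ U = {62} — both open, so U is clopen.
  U = {62, 63, 64}, X ∖ U = ∅ — both open, so U is clopen.
Nontrivial clopen(s) exist: e.g. {62}. So (X, τ) is disconnected.
Compute connected components by grouping points that agree on all clopens:
  component: {62}
  component: {63, 64}


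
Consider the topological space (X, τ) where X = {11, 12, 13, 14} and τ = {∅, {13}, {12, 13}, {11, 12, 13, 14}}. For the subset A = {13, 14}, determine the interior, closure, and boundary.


int(A) = {13}, cl(A) = {11, 12, 13, 14}, ∂A = {11, 12, 14}.

Closed sets in (X, τ) are complements of opens:
  closed(X, τ) = {∅, {11, 14}, {11, 12, 14}, {11, 12, 13, 14}}.
int(A) = ⋃ {U ∈ τ : U ⊆ A}. Opens contained in A: ∅, {13}.
Taking the union of these: int(A) = {13}.
cl(A) = ⋂ {C closed : A ⊆ C}. Closed sets containing A: {11, 12, 13, 14}.
Intersecting these: cl(A) = {11, 12, 13, 14}.
∂A = cl(A) ∖ int(A) = {11, 12, 13, 14} ∖ {13} = {11, 12, 14}.


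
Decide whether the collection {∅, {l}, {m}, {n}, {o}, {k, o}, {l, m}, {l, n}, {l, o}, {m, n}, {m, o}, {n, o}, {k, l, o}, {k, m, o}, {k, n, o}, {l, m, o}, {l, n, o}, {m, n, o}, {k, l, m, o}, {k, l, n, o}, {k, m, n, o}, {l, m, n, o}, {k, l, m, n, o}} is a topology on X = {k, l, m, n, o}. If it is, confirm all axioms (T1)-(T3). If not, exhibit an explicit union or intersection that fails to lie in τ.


τ is NOT a topology on X.

Axiom (T1): ∅ ∈ τ? Yes; X ∈ τ? Yes.
Axiom (T2/T3): check pairwise unions and intersections of members of τ.
Counterexample for (T2): {l} ∪ {m, n} = {l, m, n} ∉ τ. Therefore τ is NOT a topology.


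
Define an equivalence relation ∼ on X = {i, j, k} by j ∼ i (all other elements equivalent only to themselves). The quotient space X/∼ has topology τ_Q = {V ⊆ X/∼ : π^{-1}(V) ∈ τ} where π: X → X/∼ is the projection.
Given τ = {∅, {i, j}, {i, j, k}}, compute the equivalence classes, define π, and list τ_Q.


X/∼ = {[i=j], [k]}; |τ_Q| = 3.

Equivalence classes: [i=j], [k].
Quotient map π: X → X/∼ sends i ↦ [i=j], j ↦ [i=j], k ↦ [k].
For each subset V ⊆ X/∼, compute π^{-1}(V) ⊆ X and check whether π^{-1}(V) ∈ τ. V is open in τ_Q iff π^{-1}(V) ∈ τ.
  V = {}: π^{-1}(V) = ∅ ∈ τ ✓.
  V = {[i=j]}: π^{-1}(V) = {i, j} ∈ τ ✓.
  V = {[k]}: π^{-1}(V) = {k} ∉ τ ✗.
  V = {[i=j], [k]}: π^{-1}(V) = {i, j, k} ∈ τ ✓.
Open sets in the quotient: τ_Q = {{}, {[i=j]}, {[i=j], [k]}} (3 elements).


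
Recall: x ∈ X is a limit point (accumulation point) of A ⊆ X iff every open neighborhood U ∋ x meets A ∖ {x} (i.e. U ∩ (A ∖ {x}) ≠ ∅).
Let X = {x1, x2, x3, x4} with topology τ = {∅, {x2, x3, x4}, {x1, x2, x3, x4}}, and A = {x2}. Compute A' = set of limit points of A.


A' = {x1, x3, x4}

For each x ∈ X, list the open sets U ∈ τ with x ∈ U, then check whether U ∩ (A ∖ {x}) ≠ ∅ for every such U.
  x = x1: opens ∋ x are {x1, x2, x3, x4}; each meets A ∖ {x1}, so x IS a limit point.
  x = x2: open {x2, x3, x4} ∋ x has {x2, x3, x4} ∩ (A ∖ {x2}) = ∅, so x is NOT a limit point.
  x = x3: opens ∋ x are {x2, x3, x4}, {x1, x2, x3, x4}; each meets A ∖ {x3}, so x IS a limit point.
  x = x4: opens ∋ x are {x2, x3, x4}, {x1, x2, x3, x4}; each meets A ∖ {x4}, so x IS a limit point.
Collecting: A' = {x1, x3, x4}.


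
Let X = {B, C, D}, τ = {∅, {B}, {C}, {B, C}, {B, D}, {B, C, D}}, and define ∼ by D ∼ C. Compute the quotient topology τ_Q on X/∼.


X/∼ = {[B], [C=D]}; |τ_Q| = 3.

Equivalence classes: [B], [C=D].
Quotient map π: X → X/∼ sends B ↦ [B], C ↦ [C=D], D ↦ [C=D].
For each subset V ⊆ X/∼, compute π^{-1}(V) ⊆ X and check whether π^{-1}(V) ∈ τ. V is open in τ_Q iff π^{-1}(V) ∈ τ.
  V = {}: π^{-1}(V) = ∅ ∈ τ ✓.
  V = {[B]}: π^{-1}(V) = {B} ∈ τ ✓.
  V = {[C=D]}: π^{-1}(V) = {C, D} ∉ τ ✗.
  V = {[B], [C=D]}: π^{-1}(V) = {B, C, D} ∈ τ ✓.
Open sets in the quotient: τ_Q = {{}, {[B]}, {[B], [C=D]}} (3 elements).


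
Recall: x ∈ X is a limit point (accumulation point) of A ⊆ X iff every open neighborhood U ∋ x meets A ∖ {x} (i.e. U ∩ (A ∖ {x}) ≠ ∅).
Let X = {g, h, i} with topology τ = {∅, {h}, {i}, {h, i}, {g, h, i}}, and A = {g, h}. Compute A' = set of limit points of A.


A' = {g}

For each x ∈ X, list the open sets U ∈ τ with x ∈ U, then check whether U ∩ (A ∖ {x}) ≠ ∅ for every such U.
  x = g: opens ∋ x are {g, h, i}; each meets A ∖ {g}, so x IS a limit point.
  x = h: open {h} ∋ x has {h} ∩ (A ∖ {h}) = ∅, so x is NOT a limit point.
  x = i: open {i} ∋ x has {i} ∩ (A ∖ {i}) = ∅, so x is NOT a limit point.
Collecting: A' = {g}.


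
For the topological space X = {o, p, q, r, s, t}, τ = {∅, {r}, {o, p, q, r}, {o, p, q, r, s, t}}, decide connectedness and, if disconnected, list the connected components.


(X, τ) is connected.

Find clopen sets (U ∈ τ with X ∖ U ∈ τ):
  U = ∅, X ∖ U = {o, p, q, r, s, t} — both open, so U is clopen.
  U = {o, p, q, r, s, t}, X ∖ U = ∅ — both open, so U is clopen.
Only trivial clopens (∅ and X) exist, so (X, τ) is connected.
Compute connected components by grouping points that agree on all clopens:
  component: {o, p, q, r, s, t}


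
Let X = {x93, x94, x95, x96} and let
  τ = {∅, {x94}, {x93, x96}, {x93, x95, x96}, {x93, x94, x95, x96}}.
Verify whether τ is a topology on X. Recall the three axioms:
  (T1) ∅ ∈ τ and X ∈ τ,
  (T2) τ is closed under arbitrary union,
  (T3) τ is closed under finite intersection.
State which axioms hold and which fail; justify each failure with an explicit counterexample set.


τ is NOT a topology on X.

Axiom (T1): ∅ ∈ τ? Yes; X ∈ τ? Yes.
Axiom (T2/T3): check pairwise unions and intersections of members of τ.
Counterexample for (T2): {x94} ∪ {x93, x96} = {x93, x94, x96} ∉ τ. Therefore τ is NOT a topology.


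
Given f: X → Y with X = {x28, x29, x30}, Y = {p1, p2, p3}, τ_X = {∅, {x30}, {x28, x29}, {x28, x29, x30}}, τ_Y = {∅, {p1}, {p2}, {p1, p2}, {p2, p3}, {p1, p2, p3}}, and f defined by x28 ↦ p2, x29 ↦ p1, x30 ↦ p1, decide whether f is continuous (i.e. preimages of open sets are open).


f is NOT continuous.

Compute f^{-1}(U) for each U ∈ τ_Y:
  U = ∅: f^{-1}(U) = ∅ ∈ τ_X ✓.
  U = {p1}: f^{-1}(U) = {x29, x30} ∉ τ_X ✗.
  U = {p2}: f^{-1}(U) = {x28} ∉ τ_X ✗.
  U = {p1, p2}: f^{-1}(U) = {x28, x29, x30} ∈ τ_X ✓.
  U = {p2, p3}: f^{-1}(U) = {x28} ∉ τ_X ✗.
  U = {p1, p2, p3}: f^{-1}(U) = {x28, x29, x30} ∈ τ_X ✓.
Found U = {p1} with f^{-1}(U) = {x29, x30} not in τ_X. Therefore f is NOT continuous.


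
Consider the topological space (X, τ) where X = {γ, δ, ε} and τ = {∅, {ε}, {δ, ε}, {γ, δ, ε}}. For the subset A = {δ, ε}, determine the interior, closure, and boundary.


int(A) = {δ, ε}, cl(A) = {γ, δ, ε}, ∂A = {γ}.

Closed sets in (X, τ) are complements of opens:
  closed(X, τ) = {∅, {γ}, {γ, δ}, {γ, δ, ε}}.
int(A) = ⋃ {U ∈ τ : U ⊆ A}. Opens contained in A: ∅, {ε}, {δ, ε}.
Taking the union of these: int(A) = {δ, ε}.
cl(A) = ⋂ {C closed : A ⊆ C}. Closed sets containing A: {γ, δ, ε}.
Intersecting these: cl(A) = {γ, δ, ε}.
∂A = cl(A) ∖ int(A) = {γ, δ, ε} ∖ {δ, ε} = {γ}.


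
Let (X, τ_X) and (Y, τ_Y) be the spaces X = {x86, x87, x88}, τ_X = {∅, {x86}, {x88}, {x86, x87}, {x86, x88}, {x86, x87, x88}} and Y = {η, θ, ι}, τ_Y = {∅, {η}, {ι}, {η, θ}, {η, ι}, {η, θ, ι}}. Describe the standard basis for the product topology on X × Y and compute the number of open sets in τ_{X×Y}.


Basis B = {∅ × ∅, {x86} × {η}, {x86} × {ι}, {x88} × {η}, {x88} × {ι}, {x86} × {η, θ}, {x86} × {η, ι}, {x86, x87} × {η}, {x86, x88} × {η}, {x86, x87} × {ι}, {x86, x88} × {ι}, {x88} × {η, θ}, {x88} × {η, ι}, {x86} × {η, θ, ι}, {x86, x87, x88} × {η}, {x86, x87, x88} × {ι}, {x88} × {η, θ, ι}, {x86, x87} × {η, θ}, {x86, x88} × {η, θ}, {x86, x87} × {η, ι}, {x86, x88} × {η, ι}, {x86, x87} × {η, θ, ι}, {x86, x88} × {η, θ, ι}, {x86, x87, x88} × {η, θ}, {x86, x87, x88} × {η, ι}, {x86, x87, x88} × {η, θ, ι}}; |τ_{X×Y}| = 108.

Enumerate products U × V with U ∈ τ_X, V ∈ τ_Y (deduplicated):
  ∅ × ∅ = {} (∅)
  {x86} × {η} = {(x86,η)}
  {x86} × {ι} = {(x86,ι)}
  {x88} × {η} = {(x88,η)}
  {x88} × {ι} = {(x88,ι)}
  {x86} × {η, θ} = {(x86,η), (x86,θ)}
  {x86} × {η, ι} = {(x86,η), (x86,ι)}
  {x86, x87} × {η} = {(x86,η), (x87,η)}
  {x86, x88} × {η} = {(x86,η), (x88,η)}
  {x86, x87} × {ι} = {(x86,ι), (x87,ι)}
  {x86, x88} × {ι} = {(x86,ι), (x88,ι)}
  {x88} × {η, θ} = {(x88,η), (x88,θ)}
  {x88} × {η, ι} = {(x88,η), (x88,ι)}
  {x86} × {η, θ, ι} = {(x86,η), (x86,θ), (x86,ι)}
  {x86, x87, x88} × {η} = {(x86,η), (x87,η), (x88,η)}
  {x86, x87, x88} × {ι} = {(x86,ι), (x87,ι), (x88,ι)}
  {x88} × {η, θ, ι} = {(x88,η), (x88,θ), (x88,ι)}
  {x86, x87} × {η, θ} = {(x86,η), (x86,θ), (x87,η), (x87,θ)}
  {x86, x88} × {η, θ} = {(x86,η), (x86,θ), (x88,η), (x88,θ)}
  {x86, x87} × {η, ι} = {(x86,η), (x86,ι), (x87,η), (x87,ι)}
  {x86, x88} × {η, ι} = {(x86,η), (x86,ι), (x88,η), (x88,ι)}
  {x86, x87} × {η, θ, ι} = {(x86,η), (x86,θ), (x86,ι), (x87,η), (x87,θ), (x87,ι)}
  {x86, x88} × {η, θ, ι} = {(x86,η), (x86,θ), (x86,ι), (x88,η), (x88,θ), (x88,ι)}
  {x86, x87, x88} × {η, θ} = {(x86,η), (x86,θ), (x87,η), (x87,θ), (x88,η), (x88,θ)}
  {x86, x87, x88} × {η, ι} = {(x86,η), (x86,ι), (x87,η), (x87,ι), (x88,η), (x88,ι)}
  {x86, x87, x88} × {η, θ, ι} = {(x86,η), (x86,θ), (x86,ι), (x87,η), (x87,θ), (x87,ι), (x88,η), (x88,θ), (x88,ι)}
These 26 distinct sets form the basis B.
Close under arbitrary unions to get τ_{X×Y}; counting gives |τ_{X×Y}| = 108.


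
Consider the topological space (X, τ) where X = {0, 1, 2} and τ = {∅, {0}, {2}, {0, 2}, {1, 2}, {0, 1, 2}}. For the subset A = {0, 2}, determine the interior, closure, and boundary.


int(A) = {0, 2}, cl(A) = {0, 1, 2}, ∂A = {1}.

Closed sets in (X, τ) are complements of opens:
  closed(X, τ) = {∅, {0}, {1}, {0, 1}, {1, 2}, {0, 1, 2}}.
int(A) = ⋃ {U ∈ τ : U ⊆ A}. Opens contained in A: ∅, {0}, {2}, {0, 2}.
Taking the union of these: int(A) = {0, 2}.
cl(A) = ⋂ {C closed : A ⊆ C}. Closed sets containing A: {0, 1, 2}.
Intersecting these: cl(A) = {0, 1, 2}.
∂A = cl(A) ∖ int(A) = {0, 1, 2} ∖ {0, 2} = {1}.


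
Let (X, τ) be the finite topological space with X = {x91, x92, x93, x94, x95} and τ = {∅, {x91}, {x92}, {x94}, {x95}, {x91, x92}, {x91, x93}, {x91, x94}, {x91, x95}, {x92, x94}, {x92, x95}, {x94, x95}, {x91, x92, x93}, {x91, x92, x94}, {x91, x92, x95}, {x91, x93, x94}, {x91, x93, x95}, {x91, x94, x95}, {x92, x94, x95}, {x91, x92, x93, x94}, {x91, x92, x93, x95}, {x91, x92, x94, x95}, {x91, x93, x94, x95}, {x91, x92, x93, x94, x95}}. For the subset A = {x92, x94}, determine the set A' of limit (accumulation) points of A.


A' = ∅

For each x ∈ X, list the open sets U ∈ τ with x ∈ U, then check whether U ∩ (A ∖ {x}) ≠ ∅ for every such U.
  x = x91: open {x91} ∋ x has {x91} ∩ (A ∖ {x91}) = ∅, so x is NOT a limit point.
  x = x92: open {x92} ∋ x has {x92} ∩ (A ∖ {x92}) = ∅, so x is NOT a limit point.
  x = x93: open {x91, x93} ∋ x has {x91, x93} ∩ (A ∖ {x93}) = ∅, so x is NOT a limit point.
  x = x94: open {x94} ∋ x has {x94} ∩ (A ∖ {x94}) = ∅, so x is NOT a limit point.
  x = x95: open {x95} ∋ x has {x95} ∩ (A ∖ {x95}) = ∅, so x is NOT a limit point.
Collecting: A' = ∅.


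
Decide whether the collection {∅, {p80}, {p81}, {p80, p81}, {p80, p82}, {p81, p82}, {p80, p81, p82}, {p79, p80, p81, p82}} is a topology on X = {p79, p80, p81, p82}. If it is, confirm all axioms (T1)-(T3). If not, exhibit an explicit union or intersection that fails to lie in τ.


τ is NOT a topology on X.

Axiom (T1): ∅ ∈ τ? Yes; X ∈ τ? Yes.
Axiom (T2/T3): check pairwise unions and intersections of members of τ.
Counterexample for (T3): {p80, p82} ∩ {p81, p82} = {p82} ∉ τ. Therefore τ is NOT a topology.


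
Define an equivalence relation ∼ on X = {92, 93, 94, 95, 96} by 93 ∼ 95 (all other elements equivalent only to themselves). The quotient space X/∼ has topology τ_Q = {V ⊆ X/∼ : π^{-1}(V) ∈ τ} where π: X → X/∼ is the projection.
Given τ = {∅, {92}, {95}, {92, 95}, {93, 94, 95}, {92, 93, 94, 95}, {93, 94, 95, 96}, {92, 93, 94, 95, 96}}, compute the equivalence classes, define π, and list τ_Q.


X/∼ = {[92], [93=95], [94], [96]}; |τ_Q| = 6.

Equivalence classes: [92], [93=95], [94], [96].
Quotient map π: X → X/∼ sends 92 ↦ [92], 93 ↦ [93=95], 94 ↦ [94], 95 ↦ [93=95], 96 ↦ [96].
For each subset V ⊆ X/∼, compute π^{-1}(V) ⊆ X and check whether π^{-1}(V) ∈ τ. V is open in τ_Q iff π^{-1}(V) ∈ τ.
  V = {}: π^{-1}(V) = ∅ ∈ τ ✓.
  V = {[92]}: π^{-1}(V) = {92} ∈ τ ✓.
  V = {[93=95]}: π^{-1}(V) = {93, 95} ∉ τ ✗.
  V = {[92], [93=95]}: π^{-1}(V) = {92, 93, 95} ∉ τ ✗.
  V = {[94]}: π^{-1}(V) = {94} ∉ τ ✗.
  V = {[92], [94]}: π^{-1}(V) = {92, 94} ∉ τ ✗.
  V = {[93=95], [94]}: π^{-1}(V) = {93, 94, 95} ∈ τ ✓.
  V = {[92], [93=95], [94]}: π^{-1}(V) = {92, 93, 94, 95} ∈ τ ✓.
  V = {[96]}: π^{-1}(V) = {96} ∉ τ ✗.
  V = {[92], [96]}: π^{-1}(V) = {92, 96} ∉ τ ✗.
  V = {[93=95], [96]}: π^{-1}(V) = {93, 95, 96} ∉ τ ✗.
  V = {[92], [93=95], [96]}: π^{-1}(V) = {92, 93, 95, 96} ∉ τ ✗.
  V = {[94], [96]}: π^{-1}(V) = {94, 96} ∉ τ ✗.
  V = {[92], [94], [96]}: π^{-1}(V) = {92, 94, 96} ∉ τ ✗.
  V = {[93=95], [94], [96]}: π^{-1}(V) = {93, 94, 95, 96} ∈ τ ✓.
  V = {[92], [93=95], [94], [96]}: π^{-1}(V) = {92, 93, 94, 95, 96} ∈ τ ✓.
Open sets in the quotient: τ_Q = {{}, {[92]}, {[93=95], [94]}, {[92], [93=95], [94]}, {[93=95], [94], [96]}, {[92], [93=95], [94], [96]}} (6 elements).


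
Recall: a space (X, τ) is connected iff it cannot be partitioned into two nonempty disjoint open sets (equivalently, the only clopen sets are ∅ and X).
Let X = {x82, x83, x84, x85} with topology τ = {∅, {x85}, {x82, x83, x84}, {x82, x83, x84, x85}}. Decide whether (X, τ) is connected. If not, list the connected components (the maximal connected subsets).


(X, τ) is disconnected; components = [{x85}, {x82, x83, x84}].

Find clopen sets (U ∈ τ with X ∖ U ∈ τ):
  U = ∅, X ∖ U = {x82, x83, x84, x85} — both open, so U is clopen.
  U = {x85}, X ∖ U = {x82, x83, x84} — both open, so U is clopen.
  U = {x82, x83, x84}, X ∖ U = {x85} — both open, so U is clopen.
  U = {x82, x83, x84, x85}, X ∖ U = ∅ — both open, so U is clopen.
Nontrivial clopen(s) exist: e.g. {x85}. So (X, τ) is disconnected.
Compute connected components by grouping points that agree on all clopens:
  component: {x85}
  component: {x82, x83, x84}


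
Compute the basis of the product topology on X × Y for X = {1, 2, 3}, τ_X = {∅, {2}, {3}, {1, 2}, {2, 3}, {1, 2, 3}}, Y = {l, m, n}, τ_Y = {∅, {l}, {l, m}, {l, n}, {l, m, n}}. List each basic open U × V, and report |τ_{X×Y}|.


Basis B = {∅ × ∅, {2} × {l}, {3} × {l}, {1, 2} × {l}, {2} × {l, m}, {2} × {l, n}, {2, 3} × {l}, {3} × {l, m}, {3} × {l, n}, {1, 2, 3} × {l}, {2} × {l, m, n}, {3} × {l, m, n}, {1, 2} × {l, m}, {1, 2} × {l, n}, {2, 3} × {l, m}, {2, 3} × {l, n}, {1, 2} × {l, m, n}, {1, 2, 3} × {l, m}, {1, 2, 3} × {l, n}, {2, 3} × {l, m, n}, {1, 2, 3} × {l, m, n}}; |τ_{X×Y}| = 70.

Enumerate products U × V with U ∈ τ_X, V ∈ τ_Y (deduplicated):
  ∅ × ∅ = {} (∅)
  {2} × {l} = {(2,l)}
  {3} × {l} = {(3,l)}
  {1, 2} × {l} = {(1,l), (2,l)}
  {2} × {l, m} = {(2,l), (2,m)}
  {2} × {l, n} = {(2,l), (2,n)}
  {2, 3} × {l} = {(2,l), (3,l)}
  {3} × {l, m} = {(3,l), (3,m)}
  {3} × {l, n} = {(3,l), (3,n)}
  {1, 2, 3} × {l} = {(1,l), (2,l), (3,l)}
  {2} × {l, m, n} = {(2,l), (2,m), (2,n)}
  {3} × {l, m, n} = {(3,l), (3,m), (3,n)}
  {1, 2} × {l, m} = {(1,l), (1,m), (2,l), (2,m)}
  {1, 2} × {l, n} = {(1,l), (1,n), (2,l), (2,n)}
  {2, 3} × {l, m} = {(2,l), (2,m), (3,l), (3,m)}
  {2, 3} × {l, n} = {(2,l), (2,n), (3,l), (3,n)}
  {1, 2} × {l, m, n} = {(1,l), (1,m), (1,n), (2,l), (2,m), (2,n)}
  {1, 2, 3} × {l, m} = {(1,l), (1,m), (2,l), (2,m), (3,l), (3,m)}
  {1, 2, 3} × {l, n} = {(1,l), (1,n), (2,l), (2,n), (3,l), (3,n)}
  {2, 3} × {l, m, n} = {(2,l), (2,m), (2,n), (3,l), (3,m), (3,n)}
  {1, 2, 3} × {l, m, n} = {(1,l), (1,m), (1,n), (2,l), (2,m), (2,n), (3,l), (3,m), (3,n)}
These 21 distinct sets form the basis B.
Close under arbitrary unions to get τ_{X×Y}; counting gives |τ_{X×Y}| = 70.


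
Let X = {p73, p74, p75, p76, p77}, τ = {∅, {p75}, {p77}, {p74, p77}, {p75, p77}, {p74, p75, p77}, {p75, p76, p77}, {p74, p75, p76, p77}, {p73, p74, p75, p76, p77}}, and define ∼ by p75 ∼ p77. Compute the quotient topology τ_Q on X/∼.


X/∼ = {[p73], [p74], [p75=p77], [p76]}; |τ_Q| = 6.

Equivalence classes: [p73], [p74], [p75=p77], [p76].
Quotient map π: X → X/∼ sends p73 ↦ [p73], p74 ↦ [p74], p75 ↦ [p75=p77], p76 ↦ [p76], p77 ↦ [p75=p77].
For each subset V ⊆ X/∼, compute π^{-1}(V) ⊆ X and check whether π^{-1}(V) ∈ τ. V is open in τ_Q iff π^{-1}(V) ∈ τ.
  V = {}: π^{-1}(V) = ∅ ∈ τ ✓.
  V = {[p73]}: π^{-1}(V) = {p73} ∉ τ ✗.
  V = {[p74]}: π^{-1}(V) = {p74} ∉ τ ✗.
  V = {[p73], [p74]}: π^{-1}(V) = {p73, p74} ∉ τ ✗.
  V = {[p75=p77]}: π^{-1}(V) = {p75, p77} ∈ τ ✓.
  V = {[p73], [p75=p77]}: π^{-1}(V) = {p73, p75, p77} ∉ τ ✗.
  V = {[p74], [p75=p77]}: π^{-1}(V) = {p74, p75, p77} ∈ τ ✓.
  V = {[p73], [p74], [p75=p77]}: π^{-1}(V) = {p73, p74, p75, p77} ∉ τ ✗.
  V = {[p76]}: π^{-1}(V) = {p76} ∉ τ ✗.
  V = {[p73], [p76]}: π^{-1}(V) = {p73, p76} ∉ τ ✗.
  V = {[p74], [p76]}: π^{-1}(V) = {p74, p76} ∉ τ ✗.
  V = {[p73], [p74], [p76]}: π^{-1}(V) = {p73, p74, p76} ∉ τ ✗.
  V = {[p75=p77], [p76]}: π^{-1}(V) = {p75, p76, p77} ∈ τ ✓.
  V = {[p73], [p75=p77], [p76]}: π^{-1}(V) = {p73, p75, p76, p77} ∉ τ ✗.
  V = {[p74], [p75=p77], [p76]}: π^{-1}(V) = {p74, p75, p76, p77} ∈ τ ✓.
  V = {[p73], [p74], [p75=p77], [p76]}: π^{-1}(V) = {p73, p74, p75, p76, p77} ∈ τ ✓.
Open sets in the quotient: τ_Q = {{}, {[p75=p77]}, {[p74], [p75=p77]}, {[p75=p77], [p76]}, {[p74], [p75=p77], [p76]}, {[p73], [p74], [p75=p77], [p76]}} (6 elements).


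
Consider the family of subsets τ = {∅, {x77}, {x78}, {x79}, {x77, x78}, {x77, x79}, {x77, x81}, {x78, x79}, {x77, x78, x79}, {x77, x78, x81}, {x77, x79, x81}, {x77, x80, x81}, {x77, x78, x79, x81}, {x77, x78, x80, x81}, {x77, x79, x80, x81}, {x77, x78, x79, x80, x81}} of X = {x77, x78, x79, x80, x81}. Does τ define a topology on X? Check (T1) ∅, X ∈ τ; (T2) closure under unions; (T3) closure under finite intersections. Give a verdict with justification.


τ IS a topology on X.

Axiom (T1): ∅ ∈ τ? Yes; X ∈ τ? Yes.
Axiom (T2/T3): check pairwise unions and intersections of members of τ.
All pairwise intersections and unions checked — each lies in τ. Therefore τ satisfies (T1), (T2), (T3): it IS a topology on X.


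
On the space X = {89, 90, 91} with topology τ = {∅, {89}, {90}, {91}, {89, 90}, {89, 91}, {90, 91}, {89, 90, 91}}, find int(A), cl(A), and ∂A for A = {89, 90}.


int(A) = {89, 90}, cl(A) = {89, 90}, ∂A = ∅.

Closed sets in (X, τ) are complements of opens:
  closed(X, τ) = {∅, {89}, {90}, {91}, {89, 90}, {89, 91}, {90, 91}, {89, 90, 91}}.
int(A) = ⋃ {U ∈ τ : U ⊆ A}. Opens contained in A: ∅, {89}, {90}, {89, 90}.
Taking the union of these: int(A) = {89, 90}.
cl(A) = ⋂ {C closed : A ⊆ C}. Closed sets containing A: {89, 90}, {89, 90, 91}.
Intersecting these: cl(A) = {89, 90}.
∂A = cl(A) ∖ int(A) = {89, 90} ∖ {89, 90} = ∅.


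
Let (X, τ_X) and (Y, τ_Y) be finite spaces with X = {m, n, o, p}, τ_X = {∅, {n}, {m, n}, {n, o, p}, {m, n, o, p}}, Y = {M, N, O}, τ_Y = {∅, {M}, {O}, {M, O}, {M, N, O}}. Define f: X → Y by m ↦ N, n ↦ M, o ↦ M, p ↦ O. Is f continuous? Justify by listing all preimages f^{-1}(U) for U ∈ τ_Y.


f is NOT continuous.

Compute f^{-1}(U) for each U ∈ τ_Y:
  U = ∅: f^{-1}(U) = ∅ ∈ τ_X ✓.
  U = {M}: f^{-1}(U) = {n, o} ∉ τ_X ✗.
  U = {O}: f^{-1}(U) = {p} ∉ τ_X ✗.
  U = {M, O}: f^{-1}(U) = {n, o, p} ∈ τ_X ✓.
  U = {M, N, O}: f^{-1}(U) = {m, n, o, p} ∈ τ_X ✓.
Found U = {M} with f^{-1}(U) = {n, o} not in τ_X. Therefore f is NOT continuous.


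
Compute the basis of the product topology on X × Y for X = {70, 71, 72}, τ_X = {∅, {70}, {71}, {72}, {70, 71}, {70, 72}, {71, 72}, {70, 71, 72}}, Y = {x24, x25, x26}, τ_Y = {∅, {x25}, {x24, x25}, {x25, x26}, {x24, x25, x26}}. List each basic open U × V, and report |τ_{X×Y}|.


Basis B = {∅ × ∅, {70} × {x25}, {71} × {x25}, {72} × {x25}, {70} × {x24, x25}, {70} × {x25, x26}, {70, 71} × {x25}, {70, 72} × {x25}, {71} × {x24, x25}, {71} × {x25, x26}, {71, 72} × {x25}, {72} × {x24, x25}, {72} × {x25, x26}, {70} × {x24, x25, x26}, {70, 71, 72} × {x25}, {71} × {x24, x25, x26}, {72} × {x24, x25, x26}, {70, 71} × {x24, x25}, {70, 72} × {x24, x25}, {70, 71} × {x25, x26}, {70, 72} × {x25, x26}, {71, 72} × {x24, x25}, {71, 72} × {x25, x26}, {70, 71} × {x24, x25, x26}, {70, 72} × {x24, x25, x26}, {70, 71, 72} × {x24, x25}, {70, 71, 72} × {x25, x26}, {71, 72} × {x24, x25, x26}, {70, 71, 72} × {x24, x25, x26}}; |τ_{X×Y}| = 125.

Enumerate products U × V with U ∈ τ_X, V ∈ τ_Y (deduplicated):
  ∅ × ∅ = {} (∅)
  {70} × {x25} = {(70,x25)}
  {71} × {x25} = {(71,x25)}
  {72} × {x25} = {(72,x25)}
  {70} × {x24, x25} = {(70,x24), (70,x25)}
  {70} × {x25, x26} = {(70,x25), (70,x26)}
  {70, 71} × {x25} = {(70,x25), (71,x25)}
  {70, 72} × {x25} = {(70,x25), (72,x25)}
  {71} × {x24, x25} = {(71,x24), (71,x25)}
  {71} × {x25, x26} = {(71,x25), (71,x26)}
  {71, 72} × {x25} = {(71,x25), (72,x25)}
  {72} × {x24, x25} = {(72,x24), (72,x25)}
  {72} × {x25, x26} = {(72,x25), (72,x26)}
  {70} × {x24, x25, x26} = {(70,x24), (70,x25), (70,x26)}
  {70, 71, 72} × {x25} = {(70,x25), (71,x25), (72,x25)}
  {71} × {x24, x25, x26} = {(71,x24), (71,x25), (71,x26)}
  {72} × {x24, x25, x26} = {(72,x24), (72,x25), (72,x26)}
  {70, 71} × {x24, x25} = {(70,x24), (70,x25), (71,x24), (71,x25)}
  {70, 72} × {x24, x25} = {(70,x24), (70,x25), (72,x24), (72,x25)}
  {70, 71} × {x25, x26} = {(70,x25), (70,x26), (71,x25), (71,x26)}
  {70, 72} × {x25, x26} = {(70,x25), (70,x26), (72,x25), (72,x26)}
  {71, 72} × {x24, x25} = {(71,x24), (71,x25), (72,x24), (72,x25)}
  {71, 72} × {x25, x26} = {(71,x25), (71,x26), (72,x25), (72,x26)}
  {70, 71} × {x24, x25, x26} = {(70,x24), (70,x25), (70,x26), (71,x24), (71,x25), (71,x26)}
  {70, 72} × {x24, x25, x26} = {(70,x24), (70,x25), (70,x26), (72,x24), (72,x25), (72,x26)}
  {70, 71, 72} × {x24, x25} = {(70,x24), (70,x25), (71,x24), (71,x25), (72,x24), (72,x25)}
  {70, 71, 72} × {x25, x26} = {(70,x25), (70,x26), (71,x25), (71,x26), (72,x25), (72,x26)}
  {71, 72} × {x24, x25, x26} = {(71,x24), (71,x25), (71,x26), (72,x24), (72,x25), (72,x26)}
  {70, 71, 72} × {x24, x25, x26} = {(70,x24), (70,x25), (70,x26), (71,x24), (71,x25), (71,x26), (72,x24), (72,x25), (72,x26)}
These 29 distinct sets form the basis B.
Close under arbitrary unions to get τ_{X×Y}; counting gives |τ_{X×Y}| = 125.


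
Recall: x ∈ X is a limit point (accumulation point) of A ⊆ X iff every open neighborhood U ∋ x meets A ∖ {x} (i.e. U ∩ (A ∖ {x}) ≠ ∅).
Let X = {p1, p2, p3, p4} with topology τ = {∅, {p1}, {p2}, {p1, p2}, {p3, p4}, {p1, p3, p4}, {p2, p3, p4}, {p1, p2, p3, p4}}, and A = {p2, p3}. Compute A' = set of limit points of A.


A' = {p4}

For each x ∈ X, list the open sets U ∈ τ with x ∈ U, then check whether U ∩ (A ∖ {x}) ≠ ∅ for every such U.
  x = p1: open {p1} ∋ x has {p1} ∩ (A ∖ {p1}) = ∅, so x is NOT a limit point.
  x = p2: open {p2} ∋ x has {p2} ∩ (A ∖ {p2}) = ∅, so x is NOT a limit point.
  x = p3: open {p3, p4} ∋ x has {p3, p4} ∩ (A ∖ {p3}) = ∅, so x is NOT a limit point.
  x = p4: opens ∋ x are {p3, p4}, {p1, p3, p4}, {p2, p3, p4}, {p1, p2, p3, p4}; each meets A ∖ {p4}, so x IS a limit point.
Collecting: A' = {p4}.


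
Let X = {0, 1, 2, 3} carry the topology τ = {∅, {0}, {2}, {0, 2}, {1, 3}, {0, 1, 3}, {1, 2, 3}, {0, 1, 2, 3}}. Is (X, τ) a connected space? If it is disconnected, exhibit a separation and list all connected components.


(X, τ) is disconnected; components = [{0}, {2}, {1, 3}].

Find clopen sets (U ∈ τ with X ∖ U ∈ τ):
  U = ∅, X ∖ U = {0, 1, 2, 3} — both open, so U is clopen.
  U = {0}, X ∖ U = {1, 2, 3} — both open, so U is clopen.
  U = {2}, X ∖ U = {0, 1, 3} — both open, so U is clopen.
  U = {0, 2}, X ∖ U = {1, 3} — both open, so U is clopen.
  U = {1, 3}, X ∖ U = {0, 2} — both open, so U is clopen.
  U = {0, 1, 3}, X ∖ U = {2} — both open, so U is clopen.
  U = {1, 2, 3}, X ∖ U = {0} — both open, so U is clopen.
  U = {0, 1, 2, 3}, X ∖ U = ∅ — both open, so U is clopen.
Nontrivial clopen(s) exist: e.g. {2}. So (X, τ) is disconnected.
Compute connected components by grouping points that agree on all clopens:
  component: {0}
  component: {2}
  component: {1, 3}


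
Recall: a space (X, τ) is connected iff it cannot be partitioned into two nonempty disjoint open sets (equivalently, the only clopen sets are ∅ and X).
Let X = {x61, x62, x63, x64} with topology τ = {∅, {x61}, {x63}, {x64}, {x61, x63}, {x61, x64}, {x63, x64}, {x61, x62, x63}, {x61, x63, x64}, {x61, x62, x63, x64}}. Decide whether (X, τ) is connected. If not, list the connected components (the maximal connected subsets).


(X, τ) is disconnected; components = [{x64}, {x61, x62, x63}].

Find clopen sets (U ∈ τ with X ∖ U ∈ τ):
  U = ∅, X ∖ U = {x61, x62, x63, x64} — both open, so U is clopen.
  U = {x64}, X ∖ U = {x61, x62, x63} — both open, so U is clopen.
  U = {x61, x62, x63}, X ∖ U = {x64} — both open, so U is clopen.
  U = {x61, x62, x63, x64}, X ∖ U = ∅ — both open, so U is clopen.
Nontrivial clopen(s) exist: e.g. {x61, x62, x63}. So (X, τ) is disconnected.
Compute connected components by grouping points that agree on all clopens:
  component: {x64}
  component: {x61, x62, x63}


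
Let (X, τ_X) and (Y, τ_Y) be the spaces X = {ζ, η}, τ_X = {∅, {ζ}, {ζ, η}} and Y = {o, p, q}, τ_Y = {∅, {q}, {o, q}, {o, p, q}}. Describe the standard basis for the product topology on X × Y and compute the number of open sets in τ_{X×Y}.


Basis B = {∅ × ∅, {ζ} × {q}, {ζ} × {o, q}, {ζ, η} × {q}, {ζ} × {o, p, q}, {ζ, η} × {o, q}, {ζ, η} × {o, p, q}}; |τ_{X×Y}| = 10.

Enumerate products U × V with U ∈ τ_X, V ∈ τ_Y (deduplicated):
  ∅ × ∅ = {} (∅)
  {ζ} × {q} = {(ζ,q)}
  {ζ} × {o, q} = {(ζ,o), (ζ,q)}
  {ζ, η} × {q} = {(ζ,q), (η,q)}
  {ζ} × {o, p, q} = {(ζ,o), (ζ,p), (ζ,q)}
  {ζ, η} × {o, q} = {(ζ,o), (ζ,q), (η,o), (η,q)}
  {ζ, η} × {o, p, q} = {(ζ,o), (ζ,p), (ζ,q), (η,o), (η,p), (η,q)}
These 7 distinct sets form the basis B.
Close under arbitrary unions to get τ_{X×Y}; counting gives |τ_{X×Y}| = 10.


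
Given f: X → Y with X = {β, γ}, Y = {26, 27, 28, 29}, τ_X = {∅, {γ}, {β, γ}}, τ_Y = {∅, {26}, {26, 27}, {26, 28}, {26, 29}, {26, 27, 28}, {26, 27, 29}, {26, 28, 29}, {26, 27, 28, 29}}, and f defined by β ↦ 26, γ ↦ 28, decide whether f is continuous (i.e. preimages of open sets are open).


f is NOT continuous.

Compute f^{-1}(U) for each U ∈ τ_Y:
  U = ∅: f^{-1}(U) = ∅ ∈ τ_X ✓.
  U = {26}: f^{-1}(U) = {β} ∉ τ_X ✗.
  U = {26, 27}: f^{-1}(U) = {β} ∉ τ_X ✗.
  U = {26, 28}: f^{-1}(U) = {β, γ} ∈ τ_X ✓.
  U = {26, 29}: f^{-1}(U) = {β} ∉ τ_X ✗.
  U = {26, 27, 28}: f^{-1}(U) = {β, γ} ∈ τ_X ✓.
  U = {26, 27, 29}: f^{-1}(U) = {β} ∉ τ_X ✗.
  U = {26, 28, 29}: f^{-1}(U) = {β, γ} ∈ τ_X ✓.
  U = {26, 27, 28, 29}: f^{-1}(U) = {β, γ} ∈ τ_X ✓.
Found U = {26} with f^{-1}(U) = {β} not in τ_X. Therefore f is NOT continuous.


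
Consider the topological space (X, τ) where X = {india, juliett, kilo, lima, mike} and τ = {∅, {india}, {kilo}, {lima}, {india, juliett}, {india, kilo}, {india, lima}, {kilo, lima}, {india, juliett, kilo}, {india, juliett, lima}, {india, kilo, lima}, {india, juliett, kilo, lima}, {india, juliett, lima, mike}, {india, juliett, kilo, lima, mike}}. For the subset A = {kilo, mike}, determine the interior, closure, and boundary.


int(A) = {kilo}, cl(A) = {kilo, mike}, ∂A = {mike}.

Closed sets in (X, τ) are complements of opens:
  closed(X, τ) = {∅, {kilo}, {mike}, {juliett, mike}, {kilo, mike}, {lima, mike}, {india, juliett, mike}, {juliett, kilo, mike}, {juliett, lima, mike}, {kilo, lima, mike}, {india, juliett, kilo, mike}, {india, juliett, lima, mike}, {juliett, kilo, lima, mike}, {india, juliett, kilo, lima, mike}}.
int(A) = ⋃ {U ∈ τ : U ⊆ A}. Opens contained in A: ∅, {kilo}.
Taking the union of these: int(A) = {kilo}.
cl(A) = ⋂ {C closed : A ⊆ C}. Closed sets containing A: {kilo, mike}, {juliett, kilo, mike}, {kilo, lima, mike}, {india, juliett, kilo, mike}, {juliett, kilo, lima, mike}, {india, juliett, kilo, lima, mike}.
Intersecting these: cl(A) = {kilo, mike}.
∂A = cl(A) ∖ int(A) = {kilo, mike} ∖ {kilo} = {mike}.
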